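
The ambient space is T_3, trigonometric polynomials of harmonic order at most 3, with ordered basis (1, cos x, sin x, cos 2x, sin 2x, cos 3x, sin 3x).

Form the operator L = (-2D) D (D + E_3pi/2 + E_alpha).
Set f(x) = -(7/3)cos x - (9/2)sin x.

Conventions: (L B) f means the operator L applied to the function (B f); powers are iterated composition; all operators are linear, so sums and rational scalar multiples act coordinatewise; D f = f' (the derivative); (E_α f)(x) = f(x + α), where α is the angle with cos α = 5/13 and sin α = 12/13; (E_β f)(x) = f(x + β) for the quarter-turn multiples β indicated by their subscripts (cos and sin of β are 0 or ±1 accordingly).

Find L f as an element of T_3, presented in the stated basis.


D f = -(9/2)cos x + (7/3)sin x
E_3pi/2 f = (9/2)cos x - (7/3)sin x
E_alpha f = -(197/39)cos x + (11/26)sin x
(D + E_3pi/2 + E_alpha) f = -(197/39)cos x + (11/26)sin x
D (D + E_3pi/2 + E_alpha) f = (11/26)cos x + (197/39)sin x
D D (D + E_3pi/2 + E_alpha) f = (197/39)cos x - (11/26)sin x
(-2D) D (D + E_3pi/2 + E_alpha) f = -(394/39)cos x + (11/13)sin x

g(x) = -(394/39)cos x + (11/13)sin x


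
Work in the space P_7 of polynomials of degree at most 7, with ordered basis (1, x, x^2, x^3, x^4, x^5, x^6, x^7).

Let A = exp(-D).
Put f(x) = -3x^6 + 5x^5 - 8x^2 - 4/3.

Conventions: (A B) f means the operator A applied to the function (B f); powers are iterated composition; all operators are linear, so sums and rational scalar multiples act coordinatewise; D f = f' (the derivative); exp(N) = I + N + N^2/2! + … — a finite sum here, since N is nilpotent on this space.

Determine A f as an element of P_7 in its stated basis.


order-1 term: 18x^5 - 25x^4 + 16x
order-2 term: -45x^4 + 50x^3 - 8
order-3 term: 60x^3 - 50x^2
order-4 term: -45x^2 + 25x
order-5 term: 18x - 5
order-6 term: -3
the series for exp(-D) f terminates at order 6
exp(-D) f = -3x^6 + 23x^5 - 70x^4 + 110x^3 - 103x^2 + 59x - 52/3

g(x) = -3x^6 + 23x^5 - 70x^4 + 110x^3 - 103x^2 + 59x - 52/3


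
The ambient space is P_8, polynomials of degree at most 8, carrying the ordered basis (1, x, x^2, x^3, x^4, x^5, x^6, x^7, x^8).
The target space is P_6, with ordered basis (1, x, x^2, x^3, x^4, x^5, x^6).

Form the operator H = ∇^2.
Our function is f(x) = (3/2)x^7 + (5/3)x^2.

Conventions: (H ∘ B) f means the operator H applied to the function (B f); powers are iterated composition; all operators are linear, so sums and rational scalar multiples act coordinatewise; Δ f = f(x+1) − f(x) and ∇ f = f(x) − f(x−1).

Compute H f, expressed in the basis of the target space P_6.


g(x) = 63x^5 - 315x^4 + 735x^3 - 945x^2 + 651x - 557/3

∇ f = (21/2)x^6 - (63/2)x^5 + (105/2)x^4 - (105/2)x^3 + (63/2)x^2 - (43/6)x - 1/6
∇ ∇ f = 63x^5 - 315x^4 + 735x^3 - 945x^2 + 651x - 557/3


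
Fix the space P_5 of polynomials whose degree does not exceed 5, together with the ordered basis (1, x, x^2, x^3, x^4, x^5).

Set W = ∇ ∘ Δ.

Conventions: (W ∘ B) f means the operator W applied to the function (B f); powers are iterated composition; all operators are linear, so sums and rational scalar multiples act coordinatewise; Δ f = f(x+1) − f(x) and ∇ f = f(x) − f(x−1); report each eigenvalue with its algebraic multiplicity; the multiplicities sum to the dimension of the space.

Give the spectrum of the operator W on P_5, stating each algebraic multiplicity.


λ = 0 (multiplicity 6)

image of 1: 0
image of x: 0
image of x^2: 2
image of x^3: 6x
image of x^4: 12x^2 + 2
image of x^5: 20x^3 + 10x
the matrix is upper triangular; its diagonal is (0, 0, 0, 0, 0, 0)
for a triangular matrix the eigenvalues are the diagonal entries, with algebraic multiplicity their repetition count


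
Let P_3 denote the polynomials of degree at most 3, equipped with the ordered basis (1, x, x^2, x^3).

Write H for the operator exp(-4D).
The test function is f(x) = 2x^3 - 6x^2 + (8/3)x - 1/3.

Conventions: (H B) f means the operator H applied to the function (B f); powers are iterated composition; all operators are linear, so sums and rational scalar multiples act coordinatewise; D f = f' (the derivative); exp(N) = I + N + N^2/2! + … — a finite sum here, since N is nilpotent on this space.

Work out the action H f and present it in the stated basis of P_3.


order-1 term: -24x^2 + 48x - 32/3
order-2 term: 96x - 96
order-3 term: -128
the series for exp(-4D) f terminates at order 3
exp(-4D) f = 2x^3 - 30x^2 + (440/3)x - 235

the result is g(x) = 2x^3 - 30x^2 + (440/3)x - 235


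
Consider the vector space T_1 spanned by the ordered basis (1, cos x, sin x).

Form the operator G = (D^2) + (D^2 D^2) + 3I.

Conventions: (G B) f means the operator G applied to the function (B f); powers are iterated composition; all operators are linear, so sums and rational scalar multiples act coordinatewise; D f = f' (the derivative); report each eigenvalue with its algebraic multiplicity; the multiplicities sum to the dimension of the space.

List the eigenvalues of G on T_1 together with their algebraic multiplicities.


image of 1: 3
image of cos x: 3cos x
image of sin x: 3sin x
the matrix is diagonal; its diagonal is (3, 3, 3)
for a triangular matrix the eigenvalues are the diagonal entries, with algebraic multiplicity their repetition count

λ = 3 (multiplicity 3)


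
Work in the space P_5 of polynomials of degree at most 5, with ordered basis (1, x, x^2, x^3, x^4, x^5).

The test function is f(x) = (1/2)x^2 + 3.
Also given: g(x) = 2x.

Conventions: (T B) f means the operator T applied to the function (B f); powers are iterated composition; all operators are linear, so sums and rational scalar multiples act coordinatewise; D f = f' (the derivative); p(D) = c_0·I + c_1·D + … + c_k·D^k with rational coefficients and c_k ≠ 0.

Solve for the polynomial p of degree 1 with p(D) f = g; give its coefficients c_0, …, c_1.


D^0 f = (1/2)x^2 + 3
D^1 f = x
matching coefficients of g against c_0 f + c_1 Df + … from the top degree down determines the c_i
solution: c_0 = 0, c_1 = 2

p(D) = 2·D, i.e. c_0 = 0, c_1 = 2


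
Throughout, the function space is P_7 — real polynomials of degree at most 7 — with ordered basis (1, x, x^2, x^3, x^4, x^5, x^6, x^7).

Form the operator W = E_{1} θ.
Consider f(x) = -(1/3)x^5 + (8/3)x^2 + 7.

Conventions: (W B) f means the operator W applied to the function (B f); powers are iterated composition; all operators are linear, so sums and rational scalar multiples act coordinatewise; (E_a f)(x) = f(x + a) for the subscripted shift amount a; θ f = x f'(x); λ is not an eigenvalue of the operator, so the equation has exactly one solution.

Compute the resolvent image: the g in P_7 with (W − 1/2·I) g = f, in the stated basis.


g(x) = -(2/27)x^5 + (100/189)x^4 - (40/21)x^3 + (584/81)x^2 - (20764/567)x - 12538/189

write g with unknown coordinates in the stated basis and equate coefficients in (W − 1/2·I) g = f
solving from the highest basis element down gives g = -(2/27)x^5 + (100/189)x^4 - (40/21)x^3 + (584/81)x^2 - (20764/567)x - 12538/189
check: W g = -(10/27)x^5 + (50/189)x^4 - (20/21)x^3 + (508/81)x^2 - (10382/567)x - 4946/189
so W g − 1/2·g = -(1/3)x^5 + (8/3)x^2 + 7 = f ✓


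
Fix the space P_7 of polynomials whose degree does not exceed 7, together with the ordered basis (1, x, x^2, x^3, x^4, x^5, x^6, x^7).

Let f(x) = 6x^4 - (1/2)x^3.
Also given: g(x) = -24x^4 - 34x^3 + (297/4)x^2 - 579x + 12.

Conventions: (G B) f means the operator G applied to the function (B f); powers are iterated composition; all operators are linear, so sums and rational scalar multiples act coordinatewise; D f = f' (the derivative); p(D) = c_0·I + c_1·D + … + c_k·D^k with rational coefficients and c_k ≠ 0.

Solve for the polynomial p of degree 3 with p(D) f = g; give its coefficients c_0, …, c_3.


D^0 f = 6x^4 - (1/2)x^3
D^1 f = 24x^3 - (3/2)x^2
D^2 f = 72x^2 - 3x
D^3 f = 144x - 3
matching coefficients of g against c_0 f + c_1 Df + … from the top degree down determines the c_i
solution: c_0 = -4, c_1 = -3/2, c_2 = 1, c_3 = -4

p(D) = -4·I − (3/2)·D + D^2 − 4·D^3, i.e. c_0 = -4, c_1 = -3/2, c_2 = 1, c_3 = -4


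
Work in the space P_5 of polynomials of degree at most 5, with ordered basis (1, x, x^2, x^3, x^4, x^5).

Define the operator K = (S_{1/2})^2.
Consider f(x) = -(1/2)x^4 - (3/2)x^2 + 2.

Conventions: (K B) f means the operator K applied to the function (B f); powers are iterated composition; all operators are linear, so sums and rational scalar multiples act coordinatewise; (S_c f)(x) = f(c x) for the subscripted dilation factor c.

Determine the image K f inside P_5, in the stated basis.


g(x) = -(1/512)x^4 - (3/32)x^2 + 2

S_{1/2} f = -(1/32)x^4 - (3/8)x^2 + 2
S_{1/2} S_{1/2} f = -(1/512)x^4 - (3/32)x^2 + 2


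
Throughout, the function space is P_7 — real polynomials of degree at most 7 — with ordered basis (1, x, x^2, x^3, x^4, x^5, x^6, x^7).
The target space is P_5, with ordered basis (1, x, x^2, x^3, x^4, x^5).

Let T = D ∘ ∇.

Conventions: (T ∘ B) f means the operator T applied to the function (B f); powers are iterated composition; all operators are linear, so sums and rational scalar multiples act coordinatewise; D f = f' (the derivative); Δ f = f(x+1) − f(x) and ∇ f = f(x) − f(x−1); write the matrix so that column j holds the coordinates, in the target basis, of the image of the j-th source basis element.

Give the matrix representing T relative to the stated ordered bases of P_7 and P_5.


the matrix is [[0, 0, 2, -3, 4, -5, 6, -7]; [0, 0, 0, 6, -12, 20, -30, 42]; [0, 0, 0, 0, 12, -30, 60, -105]; [0, 0, 0, 0, 0, 20, -60, 140]; [0, 0, 0, 0, 0, 0, 30, -105]; [0, 0, 0, 0, 0, 0, 0, 42]] (rows listed top to bottom)

image of 1: 0
image of x: 0
image of x^2: 2
image of x^3: 6x - 3
image of x^4: 12x^2 - 12x + 4
image of x^5: 20x^3 - 30x^2 + 20x - 5
image of x^6: 30x^4 - 60x^3 + 60x^2 - 30x + 6
image of x^7: 42x^5 - 105x^4 + 140x^3 - 105x^2 + 42x - 7
each image's coordinates form column j of the matrix


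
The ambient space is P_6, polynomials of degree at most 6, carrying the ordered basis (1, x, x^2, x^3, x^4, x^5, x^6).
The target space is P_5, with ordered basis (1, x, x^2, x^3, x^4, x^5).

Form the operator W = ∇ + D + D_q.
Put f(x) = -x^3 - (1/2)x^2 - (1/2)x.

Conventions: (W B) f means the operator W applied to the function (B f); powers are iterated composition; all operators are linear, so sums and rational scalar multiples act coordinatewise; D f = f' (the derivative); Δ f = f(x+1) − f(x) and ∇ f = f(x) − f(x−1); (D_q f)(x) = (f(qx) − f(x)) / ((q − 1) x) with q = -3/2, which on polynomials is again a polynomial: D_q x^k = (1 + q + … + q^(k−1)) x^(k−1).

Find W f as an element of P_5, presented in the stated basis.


g(x) = -(31/4)x^2 + (5/4)x - 2

∇ f = -3x^2 + 2x - 1
D f = -3x^2 - x - 1/2
D_q f = -(7/4)x^2 + (1/4)x - 1/2
(∇ + D + D_q) f = -(31/4)x^2 + (5/4)x - 2


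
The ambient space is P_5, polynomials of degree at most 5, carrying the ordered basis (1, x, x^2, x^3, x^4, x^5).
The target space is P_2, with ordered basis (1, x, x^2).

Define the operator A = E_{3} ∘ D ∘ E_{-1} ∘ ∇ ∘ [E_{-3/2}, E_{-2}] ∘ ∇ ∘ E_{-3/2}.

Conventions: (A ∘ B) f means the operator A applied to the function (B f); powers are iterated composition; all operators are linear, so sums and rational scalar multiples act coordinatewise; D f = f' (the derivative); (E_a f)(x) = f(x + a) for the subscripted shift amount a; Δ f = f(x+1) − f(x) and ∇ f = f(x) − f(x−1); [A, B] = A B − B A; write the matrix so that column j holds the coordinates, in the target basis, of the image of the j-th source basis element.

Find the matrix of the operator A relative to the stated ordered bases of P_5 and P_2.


the matrix is [[0, 0, 0, 0, 0, 0]; [0, 0, 0, 0, 0, 0]; [0, 0, 0, 0, 0, 0]] (rows listed top to bottom)

image of 1: 0
image of x: 0
image of x^2: 0
image of x^3: 0
image of x^4: 0
image of x^5: 0
each image's coordinates form column j of the matrix


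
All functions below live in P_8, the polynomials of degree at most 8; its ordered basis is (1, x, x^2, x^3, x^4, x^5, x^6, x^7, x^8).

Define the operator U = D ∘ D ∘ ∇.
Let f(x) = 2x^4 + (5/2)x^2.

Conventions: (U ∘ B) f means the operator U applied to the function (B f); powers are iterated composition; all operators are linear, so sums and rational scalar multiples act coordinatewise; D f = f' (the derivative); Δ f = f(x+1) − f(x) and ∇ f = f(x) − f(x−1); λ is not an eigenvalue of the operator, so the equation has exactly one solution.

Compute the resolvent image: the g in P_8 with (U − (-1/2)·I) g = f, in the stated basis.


the image equals g(x) = 4x^4 + 5x^2 - 192x + 96

write g with unknown coordinates in the stated basis and equate coefficients in (U − (-1/2)·I) g = f
solving from the highest basis element down gives g = 4x^4 + 5x^2 - 192x + 96
check: U g = 96x - 48
so U g − (-1/2)·g = 2x^4 + (5/2)x^2 = f ✓


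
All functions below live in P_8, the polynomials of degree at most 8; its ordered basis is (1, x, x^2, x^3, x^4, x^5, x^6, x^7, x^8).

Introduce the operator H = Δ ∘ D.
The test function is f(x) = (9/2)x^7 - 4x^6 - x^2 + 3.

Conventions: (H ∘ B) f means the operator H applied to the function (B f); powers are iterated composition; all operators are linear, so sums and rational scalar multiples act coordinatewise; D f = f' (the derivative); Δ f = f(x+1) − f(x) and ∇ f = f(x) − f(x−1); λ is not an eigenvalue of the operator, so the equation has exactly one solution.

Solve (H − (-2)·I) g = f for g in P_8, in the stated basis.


g(x) = (9/4)x^7 - 2x^6 - (189/4)x^5 - (705/8)x^4 + 375x^3 + (9431/8)x^2 - 141x - 11579/8

write g with unknown coordinates in the stated basis and equate coefficients in (H − (-2)·I) g = f
solving from the highest basis element down gives g = (9/4)x^7 - 2x^6 - (189/4)x^5 - (705/8)x^4 + 375x^3 + (9431/8)x^2 - 141x - 11579/8
check: H g = (189/2)x^5 + (705/4)x^4 - 750x^3 - (9435/4)x^2 + 282x + 11591/4
so H g − (-2)·g = (9/2)x^7 - 4x^6 - x^2 + 3 = f ✓


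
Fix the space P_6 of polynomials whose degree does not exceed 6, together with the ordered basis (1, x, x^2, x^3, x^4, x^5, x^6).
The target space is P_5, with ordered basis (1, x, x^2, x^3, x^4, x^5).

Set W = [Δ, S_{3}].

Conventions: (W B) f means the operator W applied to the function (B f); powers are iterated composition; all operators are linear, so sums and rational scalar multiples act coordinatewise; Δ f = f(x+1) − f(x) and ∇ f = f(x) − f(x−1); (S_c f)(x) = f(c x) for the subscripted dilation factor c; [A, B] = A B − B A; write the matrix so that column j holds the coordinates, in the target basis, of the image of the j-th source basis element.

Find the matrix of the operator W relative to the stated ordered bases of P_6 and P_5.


image of 1: 0
image of x: 2
image of x^2: 12x + 8
image of x^3: 54x^2 + 72x + 26
image of x^4: 216x^3 + 432x^2 + 312x + 80
image of x^5: 810x^4 + 2160x^3 + 2340x^2 + 1200x + 242
image of x^6: 2916x^5 + 9720x^4 + 14040x^3 + 10800x^2 + 4356x + 728
each image's coordinates form column j of the matrix

the matrix is [[0, 2, 8, 26, 80, 242, 728]; [0, 0, 12, 72, 312, 1200, 4356]; [0, 0, 0, 54, 432, 2340, 10800]; [0, 0, 0, 0, 216, 2160, 14040]; [0, 0, 0, 0, 0, 810, 9720]; [0, 0, 0, 0, 0, 0, 2916]] (rows listed top to bottom)


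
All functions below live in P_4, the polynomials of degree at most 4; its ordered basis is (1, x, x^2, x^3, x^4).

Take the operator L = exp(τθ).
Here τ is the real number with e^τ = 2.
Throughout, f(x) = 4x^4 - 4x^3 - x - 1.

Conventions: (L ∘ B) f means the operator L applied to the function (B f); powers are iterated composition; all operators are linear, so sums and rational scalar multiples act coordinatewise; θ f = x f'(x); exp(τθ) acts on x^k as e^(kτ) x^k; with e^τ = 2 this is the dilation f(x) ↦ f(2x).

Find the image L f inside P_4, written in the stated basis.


exp(τθ) x^k = e^(kτ) x^k; with e^τ = 2 this sends x^k to 2^k x^k
x ↦ 2 x
x^3 ↦ 8 x^3
x^4 ↦ 16 x^4
applying this coordinatewise to f: exp(τθ) f = 64x^4 - 32x^3 - 2x - 1

the result is g(x) = 64x^4 - 32x^3 - 2x - 1


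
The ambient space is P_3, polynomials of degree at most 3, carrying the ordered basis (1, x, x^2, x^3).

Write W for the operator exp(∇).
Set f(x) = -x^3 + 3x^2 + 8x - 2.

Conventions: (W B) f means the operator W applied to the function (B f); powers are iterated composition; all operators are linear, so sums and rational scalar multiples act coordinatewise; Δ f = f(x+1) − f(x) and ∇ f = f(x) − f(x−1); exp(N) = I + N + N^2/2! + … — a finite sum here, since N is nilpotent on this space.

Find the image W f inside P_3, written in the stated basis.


order-1 term: -3x^2 + 9x + 4
order-2 term: -3x + 6
order-3 term: -1
the series for exp(∇) f terminates at order 3
exp(∇) f = -x^3 + 14x + 7

the image equals g(x) = -x^3 + 14x + 7


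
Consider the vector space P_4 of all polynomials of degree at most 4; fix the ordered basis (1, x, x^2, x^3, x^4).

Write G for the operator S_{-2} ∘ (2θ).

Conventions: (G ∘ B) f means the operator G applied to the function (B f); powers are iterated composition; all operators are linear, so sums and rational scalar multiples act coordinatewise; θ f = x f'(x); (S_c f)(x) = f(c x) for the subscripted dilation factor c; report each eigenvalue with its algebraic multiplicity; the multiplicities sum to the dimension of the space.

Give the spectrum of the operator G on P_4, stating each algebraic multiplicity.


image of 1: 0
image of x: -4x
image of x^2: 16x^2
image of x^3: -48x^3
image of x^4: 128x^4
the matrix is upper triangular; its diagonal is (0, -4, 16, -48, 128)
for a triangular matrix the eigenvalues are the diagonal entries, with algebraic multiplicity their repetition count

λ = -48 (multiplicity 1), λ = -4 (multiplicity 1), λ = 0 (multiplicity 1), λ = 16 (multiplicity 1), λ = 128 (multiplicity 1)


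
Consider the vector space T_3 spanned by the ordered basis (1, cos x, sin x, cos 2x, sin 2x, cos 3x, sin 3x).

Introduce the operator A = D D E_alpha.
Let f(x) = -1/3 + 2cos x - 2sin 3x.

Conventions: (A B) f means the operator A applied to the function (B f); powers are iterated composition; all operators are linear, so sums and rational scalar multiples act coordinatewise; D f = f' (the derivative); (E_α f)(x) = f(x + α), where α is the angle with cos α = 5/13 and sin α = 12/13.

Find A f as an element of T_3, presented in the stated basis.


E_alpha f = -1/3 + (10/13)cos x - (24/13)sin x + (1656/2197)cos 3x + (4070/2197)sin 3x
D E_alpha f = -(24/13)cos x - (10/13)sin x + (12210/2197)cos 3x - (4968/2197)sin 3x
D D E_alpha f = -(10/13)cos x + (24/13)sin x - (14904/2197)cos 3x - (36630/2197)sin 3x

the result is g(x) = -(10/13)cos x + (24/13)sin x - (14904/2197)cos 3x - (36630/2197)sin 3x


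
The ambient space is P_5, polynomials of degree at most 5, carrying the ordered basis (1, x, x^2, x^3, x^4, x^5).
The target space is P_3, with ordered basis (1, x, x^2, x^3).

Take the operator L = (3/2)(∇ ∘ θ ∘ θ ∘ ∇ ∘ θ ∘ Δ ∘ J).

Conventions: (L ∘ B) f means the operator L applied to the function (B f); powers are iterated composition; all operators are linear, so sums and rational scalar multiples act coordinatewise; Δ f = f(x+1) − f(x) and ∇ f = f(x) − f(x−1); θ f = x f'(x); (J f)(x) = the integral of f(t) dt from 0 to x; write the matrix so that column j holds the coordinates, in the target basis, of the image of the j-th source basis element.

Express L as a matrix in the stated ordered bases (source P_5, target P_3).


the matrix is [[0, 0, 6, -117/2, 261, -1725/2]; [0, 0, 0, 108, -720, 3045]; [0, 0, 0, 0, 648, -4005]; [0, 0, 0, 0, 0, 2400]] (rows listed top to bottom)

image of 1: 0
image of x: 0
image of x^2: 6
image of x^3: 108x - 117/2
image of x^4: 648x^2 - 720x + 261
image of x^5: 2400x^3 - 4005x^2 + 3045x - 1725/2
each image's coordinates form column j of the matrix


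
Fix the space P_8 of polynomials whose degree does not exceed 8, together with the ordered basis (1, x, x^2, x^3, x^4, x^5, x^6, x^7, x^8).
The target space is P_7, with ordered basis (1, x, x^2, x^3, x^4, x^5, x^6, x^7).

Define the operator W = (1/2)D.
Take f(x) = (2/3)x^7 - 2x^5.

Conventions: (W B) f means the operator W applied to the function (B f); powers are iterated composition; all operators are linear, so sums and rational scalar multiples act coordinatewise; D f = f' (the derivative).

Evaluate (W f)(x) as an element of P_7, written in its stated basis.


D f = (14/3)x^6 - 10x^4
((1/2)D) f = (7/3)x^6 - 5x^4

g(x) = (7/3)x^6 - 5x^4


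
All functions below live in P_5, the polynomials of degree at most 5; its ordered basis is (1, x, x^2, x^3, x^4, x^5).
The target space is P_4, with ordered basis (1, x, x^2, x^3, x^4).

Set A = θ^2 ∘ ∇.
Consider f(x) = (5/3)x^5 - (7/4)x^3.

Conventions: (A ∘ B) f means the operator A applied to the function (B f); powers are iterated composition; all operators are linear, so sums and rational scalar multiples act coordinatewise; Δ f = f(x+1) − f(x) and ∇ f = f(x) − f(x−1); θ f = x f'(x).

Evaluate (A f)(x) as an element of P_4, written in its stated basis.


the result is g(x) = (400/3)x^4 - 150x^3 + (137/3)x^2 - (37/12)x

∇ f = (25/3)x^4 - (50/3)x^3 + (137/12)x^2 - (37/12)x - 1/12
θ ∇ f = (100/3)x^4 - 50x^3 + (137/6)x^2 - (37/12)x
θ θ ∇ f = (400/3)x^4 - 150x^3 + (137/3)x^2 - (37/12)x


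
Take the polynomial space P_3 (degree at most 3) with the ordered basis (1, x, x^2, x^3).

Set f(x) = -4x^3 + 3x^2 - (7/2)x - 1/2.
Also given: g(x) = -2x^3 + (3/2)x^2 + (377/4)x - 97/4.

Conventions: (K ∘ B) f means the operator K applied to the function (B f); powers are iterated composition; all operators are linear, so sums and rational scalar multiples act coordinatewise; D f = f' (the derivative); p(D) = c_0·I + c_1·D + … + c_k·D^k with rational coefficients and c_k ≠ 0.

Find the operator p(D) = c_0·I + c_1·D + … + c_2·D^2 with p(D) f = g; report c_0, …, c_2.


c_0 = 1/2, c_1 = 0, c_2 = -4

D^0 f = -4x^3 + 3x^2 - (7/2)x - 1/2
D^1 f = -12x^2 + 6x - 7/2
D^2 f = -24x + 6
matching coefficients of g against c_0 f + c_1 Df + … from the top degree down determines the c_i
solution: c_0 = 1/2, c_1 = 0, c_2 = -4


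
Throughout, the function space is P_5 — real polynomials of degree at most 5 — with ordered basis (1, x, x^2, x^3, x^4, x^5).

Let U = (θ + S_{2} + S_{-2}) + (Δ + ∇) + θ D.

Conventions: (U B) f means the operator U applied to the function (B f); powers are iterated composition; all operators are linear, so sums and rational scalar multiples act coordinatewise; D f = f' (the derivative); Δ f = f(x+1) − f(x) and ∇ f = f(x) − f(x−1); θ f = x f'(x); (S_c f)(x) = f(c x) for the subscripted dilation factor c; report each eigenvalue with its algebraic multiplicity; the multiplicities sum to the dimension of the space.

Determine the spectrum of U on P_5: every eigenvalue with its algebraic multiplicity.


image of 1: 2
image of x: x + 2
image of x^2: 10x^2 + 6x
image of x^3: 3x^3 + 12x^2 + 2
image of x^4: 36x^4 + 20x^3 + 8x
image of x^5: 5x^5 + 30x^4 + 20x^2 + 2
the matrix is upper triangular; its diagonal is (2, 1, 10, 3, 36, 5)
for a triangular matrix the eigenvalues are the diagonal entries, with algebraic multiplicity their repetition count

λ = 1 (multiplicity 1), λ = 2 (multiplicity 1), λ = 3 (multiplicity 1), λ = 5 (multiplicity 1), λ = 10 (multiplicity 1), λ = 36 (multiplicity 1)


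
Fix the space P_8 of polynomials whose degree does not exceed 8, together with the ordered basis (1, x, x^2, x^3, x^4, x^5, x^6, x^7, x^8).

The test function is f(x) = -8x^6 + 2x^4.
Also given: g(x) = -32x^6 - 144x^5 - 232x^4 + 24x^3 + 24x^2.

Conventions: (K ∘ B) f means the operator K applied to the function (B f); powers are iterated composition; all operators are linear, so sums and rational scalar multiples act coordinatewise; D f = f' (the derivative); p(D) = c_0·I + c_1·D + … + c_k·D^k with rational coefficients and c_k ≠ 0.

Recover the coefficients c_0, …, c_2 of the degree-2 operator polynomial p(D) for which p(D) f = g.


D^0 f = -8x^6 + 2x^4
D^1 f = -48x^5 + 8x^3
D^2 f = -240x^4 + 24x^2
matching coefficients of g against c_0 f + c_1 Df + … from the top degree down determines the c_i
solution: c_0 = 4, c_1 = 3, c_2 = 1

c_0 = 4, c_1 = 3, c_2 = 1


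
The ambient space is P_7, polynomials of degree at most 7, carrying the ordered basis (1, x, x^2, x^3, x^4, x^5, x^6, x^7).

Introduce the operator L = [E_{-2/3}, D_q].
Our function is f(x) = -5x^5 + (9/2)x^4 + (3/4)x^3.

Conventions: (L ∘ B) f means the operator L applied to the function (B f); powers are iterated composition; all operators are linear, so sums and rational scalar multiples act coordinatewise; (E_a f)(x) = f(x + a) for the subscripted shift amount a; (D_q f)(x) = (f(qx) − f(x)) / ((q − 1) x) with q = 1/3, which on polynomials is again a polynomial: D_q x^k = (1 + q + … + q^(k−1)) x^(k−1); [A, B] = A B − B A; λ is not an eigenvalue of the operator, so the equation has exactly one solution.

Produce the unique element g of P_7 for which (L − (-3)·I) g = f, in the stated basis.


write g with unknown coordinates in the stated basis and equate coefficients in (L − (-3)·I) g = f
solving from the highest basis element down gives g = -(5/3)x^5 + (3/2)x^4 + (6827/8748)x^3 - (3932/2187)x^2 + (320393/177147)x - 165638/531441
check: L g = -(1160/729)x^3 + (3932/729)x^2 - (320393/59049)x + 165638/177147
so L g − (-3)·g = -5x^5 + (9/2)x^4 + (3/4)x^3 = f ✓

the image equals g(x) = -(5/3)x^5 + (3/2)x^4 + (6827/8748)x^3 - (3932/2187)x^2 + (320393/177147)x - 165638/531441


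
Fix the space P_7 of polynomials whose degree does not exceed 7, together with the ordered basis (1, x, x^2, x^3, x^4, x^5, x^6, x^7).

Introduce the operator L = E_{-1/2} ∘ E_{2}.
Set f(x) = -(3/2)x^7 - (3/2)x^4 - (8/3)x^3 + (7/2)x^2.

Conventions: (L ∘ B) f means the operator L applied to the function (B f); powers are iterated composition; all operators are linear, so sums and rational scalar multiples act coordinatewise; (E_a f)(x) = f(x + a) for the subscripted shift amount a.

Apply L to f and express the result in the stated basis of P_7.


E_{2} f = -(3/2)x^7 - 21x^6 - 126x^5 - (843/2)x^4 - (2564/3)x^3 - (2113/2)x^2 - 738x - 670/3
E_{-1/2} E_{2} f = -(3/2)x^7 - (63/4)x^6 - (567/8)x^5 - (2859/16)x^4 - (26635/96)x^3 - (17149/64)x^2 - (18861/128)x - 8793/256

the result is g(x) = -(3/2)x^7 - (63/4)x^6 - (567/8)x^5 - (2859/16)x^4 - (26635/96)x^3 - (17149/64)x^2 - (18861/128)x - 8793/256


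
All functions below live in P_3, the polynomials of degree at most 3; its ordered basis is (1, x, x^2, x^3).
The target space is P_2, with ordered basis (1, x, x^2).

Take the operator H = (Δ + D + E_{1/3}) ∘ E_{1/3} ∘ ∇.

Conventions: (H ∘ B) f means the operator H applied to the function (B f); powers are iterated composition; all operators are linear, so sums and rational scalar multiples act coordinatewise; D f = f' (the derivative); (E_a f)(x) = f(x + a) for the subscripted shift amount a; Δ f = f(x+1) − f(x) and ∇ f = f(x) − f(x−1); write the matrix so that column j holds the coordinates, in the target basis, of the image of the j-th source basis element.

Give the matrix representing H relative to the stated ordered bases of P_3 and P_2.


image of 1: 0
image of x: 1
image of x^2: 2x + 13/3
image of x^3: 3x^2 + 13x + 4/3
each image's coordinates form column j of the matrix

the matrix is [[0, 1, 13/3, 4/3]; [0, 0, 2, 13]; [0, 0, 0, 3]] (rows listed top to bottom)


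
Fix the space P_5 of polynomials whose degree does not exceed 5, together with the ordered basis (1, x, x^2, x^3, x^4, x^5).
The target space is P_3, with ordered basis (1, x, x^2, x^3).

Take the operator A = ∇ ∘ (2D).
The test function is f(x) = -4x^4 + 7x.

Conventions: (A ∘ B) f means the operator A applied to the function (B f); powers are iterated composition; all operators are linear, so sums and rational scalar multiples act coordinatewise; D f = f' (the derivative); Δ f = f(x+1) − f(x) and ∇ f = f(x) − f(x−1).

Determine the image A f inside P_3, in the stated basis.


D f = -16x^3 + 7
(2D) f = -32x^3 + 14
∇ (2D) f = -96x^2 + 96x - 32

the result is g(x) = -96x^2 + 96x - 32


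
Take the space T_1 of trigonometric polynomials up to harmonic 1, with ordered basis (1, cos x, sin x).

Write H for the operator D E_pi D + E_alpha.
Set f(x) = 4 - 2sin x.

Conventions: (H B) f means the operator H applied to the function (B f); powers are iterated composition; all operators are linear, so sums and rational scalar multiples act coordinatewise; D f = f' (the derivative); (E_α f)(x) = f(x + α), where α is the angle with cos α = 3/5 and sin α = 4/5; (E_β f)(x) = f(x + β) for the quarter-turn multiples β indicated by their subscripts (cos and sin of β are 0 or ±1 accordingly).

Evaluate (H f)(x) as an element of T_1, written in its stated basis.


the image equals g(x) = 4 - (8/5)cos x - (16/5)sin x

D f = -2cos x
E_pi D f = 2cos x
D E_pi D f = -2sin x
E_alpha f = 4 - (8/5)cos x - (6/5)sin x
(D E_pi D + E_alpha) f = 4 - (8/5)cos x - (16/5)sin x


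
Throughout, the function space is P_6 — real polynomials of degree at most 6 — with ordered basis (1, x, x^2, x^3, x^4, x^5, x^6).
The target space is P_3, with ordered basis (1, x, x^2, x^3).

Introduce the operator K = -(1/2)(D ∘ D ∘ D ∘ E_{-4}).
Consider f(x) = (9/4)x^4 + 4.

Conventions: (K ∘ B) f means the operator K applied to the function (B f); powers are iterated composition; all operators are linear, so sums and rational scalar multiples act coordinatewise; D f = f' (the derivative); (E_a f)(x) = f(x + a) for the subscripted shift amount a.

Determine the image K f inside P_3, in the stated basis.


E_{-4} f = (9/4)x^4 - 36x^3 + 216x^2 - 576x + 580
D E_{-4} f = 9x^3 - 108x^2 + 432x - 576
D D E_{-4} f = 27x^2 - 216x + 432
D D D E_{-4} f = 54x - 216
(-(1/2)(D ∘ D ∘ D ∘ E_{-4})) f = -27x + 108

the image equals g(x) = -27x + 108


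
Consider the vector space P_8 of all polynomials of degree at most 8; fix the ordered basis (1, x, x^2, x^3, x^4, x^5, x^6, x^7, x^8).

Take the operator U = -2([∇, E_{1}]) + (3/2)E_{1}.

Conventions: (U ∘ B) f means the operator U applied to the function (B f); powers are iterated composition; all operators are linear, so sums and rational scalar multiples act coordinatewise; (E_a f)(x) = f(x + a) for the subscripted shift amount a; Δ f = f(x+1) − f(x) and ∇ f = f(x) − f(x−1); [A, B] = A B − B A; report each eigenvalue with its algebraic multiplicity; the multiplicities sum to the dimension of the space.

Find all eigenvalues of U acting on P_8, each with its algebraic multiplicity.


λ = 3/2 (multiplicity 9)

image of 1: 3/2
image of x: (3/2)x + 3/2
image of x^2: (3/2)x^2 + 3x + 3/2
image of x^3: (3/2)x^3 + (9/2)x^2 + (9/2)x + 3/2
image of x^4: (3/2)x^4 + 6x^3 + 9x^2 + 6x + 3/2
image of x^5: (3/2)x^5 + (15/2)x^4 + 15x^3 + 15x^2 + (15/2)x + 3/2
image of x^6: (3/2)x^6 + 9x^5 + (45/2)x^4 + 30x^3 + (45/2)x^2 + 9x + 3/2
image of x^7: (3/2)x^7 + (21/2)x^6 + (63/2)x^5 + (105/2)x^4 + (105/2)x^3 + (63/2)x^2 + (21/2)x + 3/2
image of x^8: (3/2)x^8 + 12x^7 + 42x^6 + 84x^5 + 105x^4 + 84x^3 + 42x^2 + 12x + 3/2
the matrix is upper triangular; its diagonal is (3/2, 3/2, 3/2, 3/2, 3/2, 3/2, 3/2, 3/2, 3/2)
for a triangular matrix the eigenvalues are the diagonal entries, with algebraic multiplicity their repetition count


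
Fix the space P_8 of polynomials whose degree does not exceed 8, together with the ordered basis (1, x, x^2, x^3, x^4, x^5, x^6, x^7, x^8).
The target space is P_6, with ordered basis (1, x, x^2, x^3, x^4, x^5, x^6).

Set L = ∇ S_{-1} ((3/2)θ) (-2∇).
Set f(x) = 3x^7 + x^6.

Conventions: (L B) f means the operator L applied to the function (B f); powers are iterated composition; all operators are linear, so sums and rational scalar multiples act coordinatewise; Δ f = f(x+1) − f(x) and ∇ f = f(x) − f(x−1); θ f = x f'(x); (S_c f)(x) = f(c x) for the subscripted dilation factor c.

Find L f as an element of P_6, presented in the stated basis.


g(x) = -2268x^5 + 1395x^4 - 3330x^3 + 1305x^2 - 594x + 81

∇ f = 21x^6 - 57x^5 + 90x^4 - 85x^3 + 48x^2 - 15x + 2
(-2∇) f = -42x^6 + 114x^5 - 180x^4 + 170x^3 - 96x^2 + 30x - 4
θ (-2∇) f = -252x^6 + 570x^5 - 720x^4 + 510x^3 - 192x^2 + 30x
((3/2)θ) (-2∇) f = -378x^6 + 855x^5 - 1080x^4 + 765x^3 - 288x^2 + 45x
S_{-1} ((3/2)θ) (-2∇) f = -378x^6 - 855x^5 - 1080x^4 - 765x^3 - 288x^2 - 45x
∇ S_{-1} ((3/2)θ) (-2∇) f = -2268x^5 + 1395x^4 - 3330x^3 + 1305x^2 - 594x + 81


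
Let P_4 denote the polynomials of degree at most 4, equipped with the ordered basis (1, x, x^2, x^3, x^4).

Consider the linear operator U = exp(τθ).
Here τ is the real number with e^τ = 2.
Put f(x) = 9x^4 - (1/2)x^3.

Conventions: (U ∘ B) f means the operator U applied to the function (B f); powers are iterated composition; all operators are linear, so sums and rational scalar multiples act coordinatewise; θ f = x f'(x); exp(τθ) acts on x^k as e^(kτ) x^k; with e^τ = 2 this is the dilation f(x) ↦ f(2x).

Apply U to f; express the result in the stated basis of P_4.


g(x) = 144x^4 - 4x^3

exp(τθ) x^k = e^(kτ) x^k; with e^τ = 2 this sends x^k to 2^k x^k
x^3 ↦ 8 x^3
x^4 ↦ 16 x^4
applying this coordinatewise to f: exp(τθ) f = 144x^4 - 4x^3


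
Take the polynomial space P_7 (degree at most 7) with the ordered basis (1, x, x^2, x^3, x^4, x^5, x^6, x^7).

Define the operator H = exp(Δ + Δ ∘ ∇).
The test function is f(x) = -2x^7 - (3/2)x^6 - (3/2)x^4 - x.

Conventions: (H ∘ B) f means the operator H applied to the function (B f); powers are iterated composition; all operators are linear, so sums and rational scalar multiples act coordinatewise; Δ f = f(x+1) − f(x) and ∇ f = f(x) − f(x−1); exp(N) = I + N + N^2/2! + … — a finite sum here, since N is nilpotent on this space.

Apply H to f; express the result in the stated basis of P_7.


order-1 term: -14x^6 - 135x^5 - (275/2)x^4 - 246x^3 - (273/2)x^2 - 57x - 12
order-2 term: -42x^5 - (1305/2)x^4 - 2440x^3 - (5193/2)x^2 - 2573x - 651
order-3 term: -70x^4 - 1290x^3 - 6495x^2 - 10131x - 4934
order-4 term: -70x^3 - (2565/2)x^2 - 6220x - 7779
order-5 term: -42x^2 - 639x - 4055/2
order-6 term: -14x - 255/2
order-7 term: -2
the series for exp(Δ + Δ ∘ ∇) f terminates at order 7
exp(Δ + Δ ∘ ∇) f = -2x^7 - (31/2)x^6 - 177x^5 - (1723/2)x^4 - 4046x^3 - (21105/2)x^2 - 19635x - 15533

the result is g(x) = -2x^7 - (31/2)x^6 - 177x^5 - (1723/2)x^4 - 4046x^3 - (21105/2)x^2 - 19635x - 15533


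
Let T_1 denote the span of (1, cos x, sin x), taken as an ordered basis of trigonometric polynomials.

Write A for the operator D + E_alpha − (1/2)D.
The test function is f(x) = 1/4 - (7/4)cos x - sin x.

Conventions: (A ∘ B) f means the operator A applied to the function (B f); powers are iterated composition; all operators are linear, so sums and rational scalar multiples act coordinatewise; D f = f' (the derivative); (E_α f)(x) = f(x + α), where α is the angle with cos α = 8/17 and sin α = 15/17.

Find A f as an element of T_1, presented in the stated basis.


g(x) = 1/4 - (75/34)cos x + (265/136)sin x

D f = -cos x + (7/4)sin x
E_alpha f = 1/4 - (29/17)cos x + (73/68)sin x
D f = -cos x + (7/4)sin x
(-(1/2)D) f = (1/2)cos x - (7/8)sin x
(D + E_alpha − (1/2)D) f = 1/4 - (75/34)cos x + (265/136)sin x


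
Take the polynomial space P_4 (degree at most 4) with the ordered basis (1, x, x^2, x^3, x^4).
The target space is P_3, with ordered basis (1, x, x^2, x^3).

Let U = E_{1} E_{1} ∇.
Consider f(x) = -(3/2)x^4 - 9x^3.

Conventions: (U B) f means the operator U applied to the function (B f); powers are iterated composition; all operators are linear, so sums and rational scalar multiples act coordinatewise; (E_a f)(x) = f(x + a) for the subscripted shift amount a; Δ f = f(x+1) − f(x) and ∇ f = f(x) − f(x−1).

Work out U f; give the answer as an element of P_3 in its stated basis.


∇ f = -6x^3 - 18x^2 + 21x - 15/2
E_{1} ∇ f = -6x^3 - 36x^2 - 33x - 21/2
E_{1} E_{1} ∇ f = -6x^3 - 54x^2 - 123x - 171/2

g(x) = -6x^3 - 54x^2 - 123x - 171/2


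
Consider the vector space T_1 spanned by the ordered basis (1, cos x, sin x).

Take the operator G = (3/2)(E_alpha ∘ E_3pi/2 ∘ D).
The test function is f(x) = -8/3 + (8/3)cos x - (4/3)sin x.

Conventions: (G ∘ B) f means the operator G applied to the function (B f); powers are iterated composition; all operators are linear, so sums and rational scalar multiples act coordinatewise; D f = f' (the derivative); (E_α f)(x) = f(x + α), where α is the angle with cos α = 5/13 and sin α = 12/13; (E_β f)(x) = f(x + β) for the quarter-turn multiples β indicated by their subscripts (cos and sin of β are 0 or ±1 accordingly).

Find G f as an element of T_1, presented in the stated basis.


D f = -(4/3)cos x - (8/3)sin x
E_3pi/2 D f = (8/3)cos x - (4/3)sin x
E_alpha E_3pi/2 D f = -(8/39)cos x - (116/39)sin x
((3/2)(E_alpha ∘ E_3pi/2 ∘ D)) f = -(4/13)cos x - (58/13)sin x

g(x) = -(4/13)cos x - (58/13)sin x


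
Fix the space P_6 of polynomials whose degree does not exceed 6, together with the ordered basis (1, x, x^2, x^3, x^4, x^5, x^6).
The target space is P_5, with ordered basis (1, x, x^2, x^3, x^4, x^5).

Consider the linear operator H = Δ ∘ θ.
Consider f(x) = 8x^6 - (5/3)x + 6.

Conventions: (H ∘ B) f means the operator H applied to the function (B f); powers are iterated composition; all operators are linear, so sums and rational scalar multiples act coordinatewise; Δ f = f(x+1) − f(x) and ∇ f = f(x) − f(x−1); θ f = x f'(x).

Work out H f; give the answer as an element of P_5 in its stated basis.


g(x) = 288x^5 + 720x^4 + 960x^3 + 720x^2 + 288x + 139/3

θ f = 48x^6 - (5/3)x
Δ θ f = 288x^5 + 720x^4 + 960x^3 + 720x^2 + 288x + 139/3


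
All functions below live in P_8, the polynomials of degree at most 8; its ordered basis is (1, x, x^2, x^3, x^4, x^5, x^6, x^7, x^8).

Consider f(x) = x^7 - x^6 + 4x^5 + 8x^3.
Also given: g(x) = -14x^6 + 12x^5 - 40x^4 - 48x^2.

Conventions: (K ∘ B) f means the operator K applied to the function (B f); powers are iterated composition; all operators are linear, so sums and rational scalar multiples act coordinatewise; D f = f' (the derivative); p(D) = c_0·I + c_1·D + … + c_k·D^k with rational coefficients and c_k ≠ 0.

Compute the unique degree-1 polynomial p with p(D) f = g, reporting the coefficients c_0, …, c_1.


p(D) = -2·D, i.e. c_0 = 0, c_1 = -2

D^0 f = x^7 - x^6 + 4x^5 + 8x^3
D^1 f = 7x^6 - 6x^5 + 20x^4 + 24x^2
matching coefficients of g against c_0 f + c_1 Df + … from the top degree down determines the c_i
solution: c_0 = 0, c_1 = -2


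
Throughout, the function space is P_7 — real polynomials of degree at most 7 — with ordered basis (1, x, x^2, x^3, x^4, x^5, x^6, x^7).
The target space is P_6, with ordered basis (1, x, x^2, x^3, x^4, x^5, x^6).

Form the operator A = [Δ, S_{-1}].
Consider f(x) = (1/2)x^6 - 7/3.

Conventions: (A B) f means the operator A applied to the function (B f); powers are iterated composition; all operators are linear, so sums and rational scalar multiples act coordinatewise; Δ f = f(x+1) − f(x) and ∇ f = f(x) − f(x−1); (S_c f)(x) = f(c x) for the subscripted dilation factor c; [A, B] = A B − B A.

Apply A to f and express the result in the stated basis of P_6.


the image equals g(x) = 6x^5 + 20x^3 + 6x

S_{-1} f = (1/2)x^6 - 7/3
Δ S_{-1} f = 3x^5 + (15/2)x^4 + 10x^3 + (15/2)x^2 + 3x + 1/2
Δ f = 3x^5 + (15/2)x^4 + 10x^3 + (15/2)x^2 + 3x + 1/2
S_{-1} Δ f = -3x^5 + (15/2)x^4 - 10x^3 + (15/2)x^2 - 3x + 1/2
[Δ, S_{-1}] f = 6x^5 + 20x^3 + 6x


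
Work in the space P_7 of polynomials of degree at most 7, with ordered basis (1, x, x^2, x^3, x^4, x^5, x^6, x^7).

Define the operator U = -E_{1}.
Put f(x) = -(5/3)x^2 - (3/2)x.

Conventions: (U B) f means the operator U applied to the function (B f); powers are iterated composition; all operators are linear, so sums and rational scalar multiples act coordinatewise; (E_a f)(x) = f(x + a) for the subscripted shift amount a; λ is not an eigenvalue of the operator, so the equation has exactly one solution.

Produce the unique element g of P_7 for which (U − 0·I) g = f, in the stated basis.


write g with unknown coordinates in the stated basis and equate coefficients in (U − 0·I) g = f
solving from the highest basis element down gives g = (5/3)x^2 - (11/6)x + 1/6
check: U g = -(5/3)x^2 - (3/2)x
so U g − 0·g = -(5/3)x^2 - (3/2)x = f ✓

g(x) = (5/3)x^2 - (11/6)x + 1/6
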